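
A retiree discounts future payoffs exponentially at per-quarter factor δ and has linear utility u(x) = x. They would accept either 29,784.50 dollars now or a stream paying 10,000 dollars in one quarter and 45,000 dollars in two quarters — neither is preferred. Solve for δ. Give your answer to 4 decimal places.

δ ≈ 0.7100

Present value of the stream is 10000·δ + 45000·δ². Indifference gives 10000δ + 45000δ² = 29784.50.
So 45000δ² + 10000δ − 29784.50 = 0.
δ = (−10000 + √(10000² + 4·45000·29784.50)) / (2·45000) = (−10000 + √5461210000.00) / 90000 ≈ 0.7100.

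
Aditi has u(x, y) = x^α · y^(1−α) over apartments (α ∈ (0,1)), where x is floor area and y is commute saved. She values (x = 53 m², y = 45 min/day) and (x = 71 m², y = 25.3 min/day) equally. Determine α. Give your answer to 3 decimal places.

The Cobb–Douglas utilities coincide, so 53^α·45^(1−α) = 71^α·25.3^(1−α).
Rearrange to (53/71)^α = (25.3/45)^(1−α) and take logs: α·-0.292388 = (1−α)·-0.575858.
With A = -0.292388 and B = -0.575858: α·A = (1−α)·B, so α = B/(A+B) = -0.575858/-0.868246 ≈ 0.663.

α ≈ 0.663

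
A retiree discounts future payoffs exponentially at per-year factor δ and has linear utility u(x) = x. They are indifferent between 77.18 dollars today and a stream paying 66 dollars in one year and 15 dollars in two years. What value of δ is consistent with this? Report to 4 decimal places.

Present value of the stream is 66·δ + 15·δ². Indifference gives 66δ + 15δ² = 77.18.
Rearranged: 15δ² + 66δ − 77.18 = 0.
The positive root is δ = [−66 + √(66² + 4·15·77.18)] / (2·15) = (−66 + 94.799)/30 ≈ 0.9600.

δ ≈ 0.9600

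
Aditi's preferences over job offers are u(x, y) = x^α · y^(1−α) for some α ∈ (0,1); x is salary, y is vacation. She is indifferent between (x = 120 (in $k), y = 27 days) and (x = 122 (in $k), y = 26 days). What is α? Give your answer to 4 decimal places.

Set the two utilities equal: 120^α·27^(1−α) = 122^α·26^(1−α).
Rearrange to (120/122)^α = (26/27)^(1−α) and take logs: α·-0.0165293 = (1−α)·-0.0377403.
With A = -0.0165293 and B = -0.0377403: α·A = (1−α)·B, so α = B/(A+B) = -0.0377403/-0.0542696 ≈ 0.6954.

α ≈ 0.6954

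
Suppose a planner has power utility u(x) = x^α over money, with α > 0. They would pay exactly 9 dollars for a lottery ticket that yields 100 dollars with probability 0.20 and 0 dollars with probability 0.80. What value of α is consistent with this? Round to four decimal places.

Since u(0) = 0, the lottery's EU is 0.20·100^α.
Indifference: 9^α = 0.20·100^α, so (9/100)^α = 0.20.
Take logs: α = ln 0.20 / ln(9/100) ≈ 0.668386.

α ≈ 0.6684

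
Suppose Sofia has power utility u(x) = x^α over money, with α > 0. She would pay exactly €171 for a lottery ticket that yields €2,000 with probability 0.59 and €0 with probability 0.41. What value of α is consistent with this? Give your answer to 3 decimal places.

α ≈ 0.215

The lottery's expected utility is 0.59·u(2000) + 0.41·u(0) = 0.59·2000^α (since u(0) = 0 for α > 0).
Setting u(171) equal to that: 171^α = 0.59·2000^α ⇒ (171/2000)^α = 0.59.
Taking logs: α·ln(171/2000) = ln(0.59), so α = -0.527633 / -2.459239 ≈ 0.215.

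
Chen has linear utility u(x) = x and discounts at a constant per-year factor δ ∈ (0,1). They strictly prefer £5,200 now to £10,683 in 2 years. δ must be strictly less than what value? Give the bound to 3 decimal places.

Comparing present values: 5200 > δ^2·10683.
Hence δ^2 < 5200/10683 = 0.48675, and x ↦ x^(1/2) is increasing on (0,∞).
δ < 0.48675^(1/2) = 0.698.

δ < 0.698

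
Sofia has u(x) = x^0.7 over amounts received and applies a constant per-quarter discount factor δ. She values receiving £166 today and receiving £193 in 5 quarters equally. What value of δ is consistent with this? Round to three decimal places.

δ ≈ 0.979

Indifference means u(166) = δ^5 · u(193), so δ^5 = u(166)/u(193).
With u(x) = x^0.7: δ^5 = 166^0.7/193^0.7 = (166/193)^0.7 = 0.89988.
So δ = 0.89988^(1/5) ≈ 0.979.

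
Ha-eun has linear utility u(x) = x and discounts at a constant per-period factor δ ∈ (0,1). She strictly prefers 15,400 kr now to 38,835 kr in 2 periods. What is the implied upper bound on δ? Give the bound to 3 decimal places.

The preference means 15400 > δ^2·38835.
Hence δ^2 < 15400/38835 = 0.39655, and x ↦ x^(1/2) is increasing on (0,∞).
δ < 0.39655^(1/2) = 0.630.

δ < 0.630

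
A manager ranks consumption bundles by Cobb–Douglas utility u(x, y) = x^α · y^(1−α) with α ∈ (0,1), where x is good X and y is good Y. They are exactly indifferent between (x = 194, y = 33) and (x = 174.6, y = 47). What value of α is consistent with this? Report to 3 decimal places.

The Cobb–Douglas utilities coincide, so 194^α·33^(1−α) = 174.6^α·47^(1−α).
Taking logs: α·ln 194 + (1−α)·ln 33 = α·ln 174.6 + (1−α)·ln 47, i.e. α·0.105361 = (1−α)·0.353640.
So α/(1−α) = (0.353640)/(0.105361) = 3.356460, and α = 3.356460/4.356460 ≈ 0.770.

α ≈ 0.770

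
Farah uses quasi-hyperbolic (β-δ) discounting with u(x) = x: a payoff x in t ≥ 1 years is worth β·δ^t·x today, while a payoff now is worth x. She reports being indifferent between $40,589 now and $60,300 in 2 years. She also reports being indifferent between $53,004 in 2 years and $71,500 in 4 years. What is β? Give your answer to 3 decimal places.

β ≈ 0.908

From the later pair, β·δ^2·53004 = β·δ^4·71500; dividing through, δ^2 = 53004/71500 = 0.74131, so δ = 0.86100.
Now use the now-vs-future pair: 40589 = β·δ^2·60300 gives β = 40589/(0.74131·60300) ≈ 0.908.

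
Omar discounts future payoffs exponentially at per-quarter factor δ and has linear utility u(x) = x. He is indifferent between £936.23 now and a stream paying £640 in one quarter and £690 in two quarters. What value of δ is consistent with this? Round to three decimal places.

Equating present values: 936.23 = 640δ + 690δ².
That is, 690δ² + 640δ − 936.23 = 0, a quadratic in δ.
The positive root is δ = [−640 + √(640² + 4·690·936.23)] / (2·690) = (−640 + 1730.201)/1380 ≈ 0.790.

δ ≈ 0.790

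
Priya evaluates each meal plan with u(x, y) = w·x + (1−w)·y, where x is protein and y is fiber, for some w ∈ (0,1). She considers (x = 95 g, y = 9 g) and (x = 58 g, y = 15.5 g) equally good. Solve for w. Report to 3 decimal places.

Indifference: w·95 + (1−w)·9 = w·58 + (1−w)·15.5.
w·(95−58) = (1−w)·(15.5−9), i.e. w·37 = (1−w)·6.5.
The marginal rate of substitution is 6.5/37, so w = 6.5/(37+6.5) = 0.149.

w = 0.149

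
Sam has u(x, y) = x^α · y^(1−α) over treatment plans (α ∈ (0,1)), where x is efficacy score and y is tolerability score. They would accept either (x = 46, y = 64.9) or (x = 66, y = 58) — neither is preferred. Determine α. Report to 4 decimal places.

The Cobb–Douglas utilities coincide, so 46^α·64.9^(1−α) = 66^α·58^(1−α).
Taking logs: α·ln 46 + (1−α)·ln 64.9 = α·ln 66 + (1−α)·ln 58, i.e. α·-0.3610133 = (1−α)·-0.1124046.
Thus α·(-0.4734179) = -0.1124046, so α = -0.1124046/-0.4734179 ≈ 0.2374.

α ≈ 0.2374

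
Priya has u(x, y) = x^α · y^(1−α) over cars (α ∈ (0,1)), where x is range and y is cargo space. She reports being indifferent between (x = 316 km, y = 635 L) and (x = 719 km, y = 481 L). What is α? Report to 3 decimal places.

Set the two utilities equal: 316^α·635^(1−α) = 719^α·481^(1−α).
(316/719)^α = (481/635)^(1−α); take logs: α·ln(316/719) = (1−α)·ln(481/635), i.e. α·-0.822119 = (1−α)·-0.277758.
So α/(1−α) = (-0.277758)/(-0.822119) = 0.337856, and α = 0.337856/1.337856 ≈ 0.253.

α ≈ 0.253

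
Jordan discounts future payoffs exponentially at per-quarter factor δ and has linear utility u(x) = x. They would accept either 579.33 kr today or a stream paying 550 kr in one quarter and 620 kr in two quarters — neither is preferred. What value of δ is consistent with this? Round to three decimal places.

δ ≈ 0.620

Equating present values: 579.33 = 550δ + 620δ².
Rearranged: 620δ² + 550δ − 579.33 = 0.
δ = (−550 + √(550² + 4·620·579.33)) / (2·620) = (−550 + √1739238.40) / 1240 ≈ 0.620.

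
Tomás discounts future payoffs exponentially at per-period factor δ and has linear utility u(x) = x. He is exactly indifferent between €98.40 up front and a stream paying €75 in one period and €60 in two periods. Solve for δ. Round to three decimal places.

The stream is worth 75δ + 60δ² today, so 75δ + 60δ² = 98.40.
Rearranged: 60δ² + 75δ − 98.40 = 0.
The positive root is δ = [−75 + √(75² + 4·60·98.40)] / (2·60) = (−75 + 171.000)/120 ≈ 0.800.

δ ≈ 0.800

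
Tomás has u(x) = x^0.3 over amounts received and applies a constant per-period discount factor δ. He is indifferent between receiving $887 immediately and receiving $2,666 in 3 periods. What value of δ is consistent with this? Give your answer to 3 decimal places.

δ ≈ 0.896

The payoff in 3 periods is discounted by δ^3, so u(887) = δ^3·u(2666) and δ^3 = u(887)/u(2666).
Since u(x) = x^0.3, δ^3 = (887/2666)^0.3 = 0.33271^0.3 = 0.71882.
Hence δ = (0.71882)^(1/3) = 0.89579.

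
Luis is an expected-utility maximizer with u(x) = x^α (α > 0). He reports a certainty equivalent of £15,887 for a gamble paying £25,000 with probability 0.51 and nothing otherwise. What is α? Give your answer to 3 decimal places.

The lottery's expected utility is 0.51·u(25000) + 0.49·u(0) = 0.51·25000^α (since u(0) = 0 for α > 0).
Equating: 15887^α = 0.51·25000^α, i.e. 0.6355^α = 0.51.
Taking logs: α·ln(15887/25000) = ln(0.51), so α = -0.673345 / -0.453375 ≈ 1.485.

α ≈ 1.485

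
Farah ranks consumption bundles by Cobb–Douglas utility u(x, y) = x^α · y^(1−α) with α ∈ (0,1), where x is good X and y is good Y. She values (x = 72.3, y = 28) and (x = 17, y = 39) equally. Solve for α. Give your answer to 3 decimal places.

α ≈ 0.186

The Cobb–Douglas utilities coincide, so 72.3^α·28^(1−α) = 17^α·39^(1−α).
(72.3/17)^α = (39/28)^(1−α); take logs: α·ln(72.3/17) = (1−α)·ln(39/28), i.e. α·1.447611 = (1−α)·0.331357.
Thus α·(1.778968) = 0.331357, so α = 0.331357/1.778968 ≈ 0.186.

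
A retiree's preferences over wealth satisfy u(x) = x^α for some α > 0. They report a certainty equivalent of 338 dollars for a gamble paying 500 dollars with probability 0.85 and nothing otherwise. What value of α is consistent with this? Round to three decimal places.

α ≈ 0.415

Since u(0) = 0, the lottery's EU is 0.85·500^α.
Setting u(338) equal to that: 338^α = 0.85·500^α ⇒ (338/500)^α = 0.85.
Take logs: α = ln 0.85 / ln(338/500) ≈ 0.41505.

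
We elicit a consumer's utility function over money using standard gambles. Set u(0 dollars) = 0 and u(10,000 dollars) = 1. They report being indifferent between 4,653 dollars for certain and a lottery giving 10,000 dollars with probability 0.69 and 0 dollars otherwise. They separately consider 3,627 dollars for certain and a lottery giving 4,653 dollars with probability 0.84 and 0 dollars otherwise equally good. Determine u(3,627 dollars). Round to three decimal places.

0.580

From the first indifference, u(4,653 dollars) = 0.69·u(10,000 dollars) + 0.31·u(0 dollars) = 0.69·1 + 0.31·0 = 0.69.
Then u(3,627 dollars) = 0.84·u(4,653 dollars) + 0.16·u(0 dollars) = 0.84·0.69 + 0.16·0.00 = 0.5796.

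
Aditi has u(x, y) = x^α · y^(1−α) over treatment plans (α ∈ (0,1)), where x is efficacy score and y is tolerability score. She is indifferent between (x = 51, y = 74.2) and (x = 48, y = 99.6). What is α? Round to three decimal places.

α ≈ 0.829

The Cobb–Douglas utilities coincide, so 51^α·74.2^(1−α) = 48^α·99.6^(1−α).
Taking logs: α·ln 51 + (1−α)·ln 74.2 = α·ln 48 + (1−α)·ln 99.6, i.e. α·0.060625 = (1−α)·0.294398.
With A = 0.060625 and B = 0.294398: α·A = (1−α)·B, so α = B/(A+B) = 0.294398/0.355023 ≈ 0.829.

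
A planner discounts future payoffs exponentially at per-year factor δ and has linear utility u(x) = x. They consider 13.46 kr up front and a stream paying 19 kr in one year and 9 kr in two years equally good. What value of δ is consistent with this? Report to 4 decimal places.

δ ≈ 0.5599

Present value of the stream is 19·δ + 9·δ². Indifference gives 19δ + 9δ² = 13.46.
That is, 9δ² + 19δ − 13.46 = 0, a quadratic in δ.
δ = (−19 + √(19² + 4·9·13.46)) / (2·9) = (−19 + √845.56) / 18 ≈ 0.5599.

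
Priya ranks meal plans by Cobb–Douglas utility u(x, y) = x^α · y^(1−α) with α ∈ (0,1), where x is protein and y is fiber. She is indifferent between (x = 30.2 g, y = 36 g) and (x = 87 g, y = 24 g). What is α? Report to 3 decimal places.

Indifference: 30.2^α · 36^(1−α) = 87^α · 24^(1−α).
(30.2/87)^α = (24/36)^(1−α); take logs: α·ln(30.2/87) = (1−α)·ln(24/36), i.e. α·-1.058066 = (1−α)·-0.405465.
With A = -1.058066 and B = -0.405465: α·A = (1−α)·B, so α = B/(A+B) = -0.405465/-1.463531 ≈ 0.277.

α ≈ 0.277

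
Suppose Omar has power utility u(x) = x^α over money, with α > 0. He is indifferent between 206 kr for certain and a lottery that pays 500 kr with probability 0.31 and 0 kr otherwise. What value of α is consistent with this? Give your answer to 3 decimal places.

EU(lottery) = 0.31·500^α + 0.69·0 = 0.31·500^α.
Setting u(206) equal to that: 206^α = 0.31·500^α ⇒ (206/500)^α = 0.31.
Take logs: α = ln 0.31 / ln(206/500) ≈ 1.32079.

α ≈ 1.321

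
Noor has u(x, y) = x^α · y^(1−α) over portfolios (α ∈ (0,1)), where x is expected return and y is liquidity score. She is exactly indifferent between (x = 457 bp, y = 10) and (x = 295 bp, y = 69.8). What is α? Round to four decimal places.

α ≈ 0.8161

Set the two utilities equal: 457^α·10^(1−α) = 295^α·69.8^(1−α).
Rearrange to (457/295)^α = (69.8/10)^(1−α) and take logs: α·0.4377080 = (1−α)·1.9430489.
With A = 0.4377080 and B = 1.9430489: α·A = (1−α)·B, so α = B/(A+B) = 1.9430489/2.3807569 ≈ 0.8161.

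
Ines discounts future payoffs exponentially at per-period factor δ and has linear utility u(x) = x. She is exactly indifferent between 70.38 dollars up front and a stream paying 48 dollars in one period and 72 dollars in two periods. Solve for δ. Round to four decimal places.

δ ≈ 0.7100

Present value of the stream is 48·δ + 72·δ². Indifference gives 48δ + 72δ² = 70.38.
Rearranged: 72δ² + 48δ − 70.38 = 0.
δ = (−48 + √(48² + 4·72·70.38)) / (2·72) = (−48 + √22573.44) / 144 ≈ 0.7100.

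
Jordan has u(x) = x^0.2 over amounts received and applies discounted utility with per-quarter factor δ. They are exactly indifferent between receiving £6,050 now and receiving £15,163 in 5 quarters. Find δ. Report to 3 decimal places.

Indifference means u(6050) = δ^5 · u(15163), so δ^5 = u(6050)/u(15163).
Since u(x) = x^0.2, δ^5 = (6050/15163)^0.2 = 0.39900^0.2 = 0.83214.
Hence δ = (0.83214)^(1/5) = 0.96392.

δ ≈ 0.964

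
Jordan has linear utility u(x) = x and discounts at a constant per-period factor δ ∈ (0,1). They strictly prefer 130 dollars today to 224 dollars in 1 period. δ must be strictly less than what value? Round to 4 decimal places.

The preference means 130 > δ·224.
Dividing through by 224 gives δ < 0.58036.

δ < 0.5804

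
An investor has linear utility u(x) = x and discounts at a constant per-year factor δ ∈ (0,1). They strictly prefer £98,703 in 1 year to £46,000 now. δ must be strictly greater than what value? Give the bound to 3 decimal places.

Under u(x) = x this choice says 46000 < δ·98703.
So δ > 46000/98703 = 0.46604.

δ > 0.466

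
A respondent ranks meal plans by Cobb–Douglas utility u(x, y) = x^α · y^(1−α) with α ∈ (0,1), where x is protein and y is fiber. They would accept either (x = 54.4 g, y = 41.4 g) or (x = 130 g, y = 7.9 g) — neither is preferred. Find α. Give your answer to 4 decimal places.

Set the two utilities equal: 54.4^α·41.4^(1−α) = 130^α·7.9^(1−α).
Rearrange to (54.4/130)^α = (7.9/41.4)^(1−α) and take logs: α·-0.8711703 = (1−α)·-1.6564181.
With A = -0.8711703 and B = -1.6564181: α·A = (1−α)·B, so α = B/(A+B) = -1.6564181/-2.5275884 ≈ 0.6553.

α ≈ 0.6553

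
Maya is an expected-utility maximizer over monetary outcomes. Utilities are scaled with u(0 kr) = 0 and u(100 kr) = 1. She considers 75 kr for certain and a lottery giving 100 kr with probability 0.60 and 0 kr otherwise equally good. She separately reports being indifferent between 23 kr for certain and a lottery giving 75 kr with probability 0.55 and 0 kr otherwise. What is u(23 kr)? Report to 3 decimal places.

From the first indifference, u(75 kr) = 0.60·u(100 kr) + 0.40·u(0 kr) = 0.60·1 + 0.40·0 = 0.60.
Then u(23 kr) = 0.55·u(75 kr) + 0.45·u(0 kr) = 0.55·0.60 + 0.45·0.00 = 0.3300.

0.330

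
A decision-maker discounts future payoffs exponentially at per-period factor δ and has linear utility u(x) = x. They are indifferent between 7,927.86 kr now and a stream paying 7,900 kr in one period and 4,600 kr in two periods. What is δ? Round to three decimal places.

δ ≈ 0.710

Present value of the stream is 7900·δ + 4600·δ². Indifference gives 7900δ + 4600δ² = 7927.86.
Rearranged: 4600δ² + 7900δ − 7927.86 = 0.
By the quadratic formula (taking the positive root), δ = (−7900 + √208282624.00) / 9200 ≈ 0.710.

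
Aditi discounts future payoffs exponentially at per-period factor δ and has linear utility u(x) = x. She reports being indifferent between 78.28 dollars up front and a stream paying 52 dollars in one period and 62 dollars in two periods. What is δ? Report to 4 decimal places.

δ ≈ 0.7800

Equating present values: 78.28 = 52δ + 62δ².
Rearranged: 62δ² + 52δ − 78.28 = 0.
δ = (−52 + √(52² + 4·62·78.28)) / (2·62) = (−52 + √22117.44) / 124 ≈ 0.7800.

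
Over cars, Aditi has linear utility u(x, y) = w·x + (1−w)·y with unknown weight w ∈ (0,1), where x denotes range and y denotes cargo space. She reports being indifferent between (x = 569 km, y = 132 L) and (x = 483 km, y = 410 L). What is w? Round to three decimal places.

w = 0.764

Equating utilities: w·569 + (1−w)·132 = w·483 + (1−w)·410.
w·(569−483) = (1−w)·(410−132), i.e. w·86 = (1−w)·278.
The marginal rate of substitution is 278/86, so w = 278/(86+278) = 0.764.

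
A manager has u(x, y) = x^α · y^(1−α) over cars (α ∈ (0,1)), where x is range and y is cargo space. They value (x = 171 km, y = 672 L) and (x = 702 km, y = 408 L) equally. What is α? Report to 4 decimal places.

α ≈ 0.2611

Set the two utilities equal: 171^α·672^(1−α) = 702^α·408^(1−α).
Taking logs: α·ln 171 + (1−α)·ln 672 = α·ln 702 + (1−α)·ln 408, i.e. α·-1.4122698 = (1−α)·-0.4989912.
Thus α·(-1.9112610) = -0.4989912, so α = -0.4989912/-1.9112610 ≈ 0.2611.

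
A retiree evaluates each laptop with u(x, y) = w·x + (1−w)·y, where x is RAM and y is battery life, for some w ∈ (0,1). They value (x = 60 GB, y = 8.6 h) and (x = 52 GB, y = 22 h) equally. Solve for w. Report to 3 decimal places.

Indifference: w·60 + (1−w)·8.6 = w·52 + (1−w)·22.
Rearranging, 8·w − 13.4·(1−w) = 0.
The marginal rate of substitution is 13.4/8, so w = 13.4/(8+13.4) = 0.626.

w = 0.626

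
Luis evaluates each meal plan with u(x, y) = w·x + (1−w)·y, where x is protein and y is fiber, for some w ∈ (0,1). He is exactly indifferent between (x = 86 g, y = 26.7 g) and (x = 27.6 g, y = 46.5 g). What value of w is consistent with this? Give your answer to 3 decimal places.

Equating utilities: w·86 + (1−w)·26.7 = w·27.6 + (1−w)·46.5.
Collecting terms: w·58.4 = (1−w)·19.8.
Hence w = 19.8/(58.4+19.8) = 19.8/78.2 = 0.253.

w = 0.253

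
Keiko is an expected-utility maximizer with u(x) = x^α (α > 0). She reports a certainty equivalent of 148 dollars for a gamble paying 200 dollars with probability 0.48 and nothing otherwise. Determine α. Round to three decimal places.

The lottery's expected utility is 0.48·u(200) + 0.52·u(0) = 0.48·200^α (since u(0) = 0 for α > 0).
Equating: 148^α = 0.48·200^α, i.e. 0.7400^α = 0.48.
Taking logs: α·ln(148/200) = ln(0.48), so α = -0.733969 / -0.301105 ≈ 2.438.

α ≈ 2.438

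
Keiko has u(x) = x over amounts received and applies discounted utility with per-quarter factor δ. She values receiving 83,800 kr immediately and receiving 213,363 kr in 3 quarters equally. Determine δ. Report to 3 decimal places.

δ ≈ 0.732

Indifference means u(83800) = δ^3 · u(213363), so δ^3 = u(83800)/u(213363).
With u(x) = x: δ^3 = 83800/213363 = 0.39276.
Taking the cube root: δ = 0.39276^(1/3) ≈ 0.732.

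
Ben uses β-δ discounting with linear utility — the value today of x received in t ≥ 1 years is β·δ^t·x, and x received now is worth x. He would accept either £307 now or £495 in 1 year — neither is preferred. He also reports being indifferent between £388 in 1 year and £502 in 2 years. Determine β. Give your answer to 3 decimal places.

The second indifference involves only future payoffs, so β cancels: β·δ^1·388 = β·δ^2·502, giving δ = 388/502 = 0.77291.
The first indifference: 307 = β·δ·495, so β = 307/(δ·495) = 307/(0.77291·495) ≈ 0.802.

β ≈ 0.802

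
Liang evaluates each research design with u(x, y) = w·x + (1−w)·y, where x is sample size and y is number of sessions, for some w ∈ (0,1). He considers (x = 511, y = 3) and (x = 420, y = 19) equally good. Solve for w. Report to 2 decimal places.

w = 0.15

Indifference: w·511 + (1−w)·3 = w·420 + (1−w)·19.
w·(511−420) = (1−w)·(19−3), i.e. w·91 = (1−w)·16.
Hence w = 16/(91+16) = 16/107 = 0.15.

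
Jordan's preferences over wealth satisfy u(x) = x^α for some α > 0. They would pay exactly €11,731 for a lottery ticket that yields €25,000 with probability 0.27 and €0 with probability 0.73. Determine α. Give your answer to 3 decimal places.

The lottery's expected utility is 0.27·u(25000) + 0.73·u(0) = 0.27·25000^α (since u(0) = 0 for α > 0).
Indifference: 11731^α = 0.27·25000^α, so (11731/25000)^α = 0.27.
α = ln(0.27) / ln(11731/25000) = -1.309333/-0.756641 ≈ 1.730.

α ≈ 1.730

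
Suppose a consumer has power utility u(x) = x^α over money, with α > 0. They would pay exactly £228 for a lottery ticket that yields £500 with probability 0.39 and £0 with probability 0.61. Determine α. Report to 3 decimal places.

α ≈ 1.199

Since u(0) = 0, the lottery's EU is 0.39·500^α.
Equating: 228^α = 0.39·500^α, i.e. 0.4560^α = 0.39.
Take logs: α = ln 0.39 / ln(228/500) ≈ 1.19910.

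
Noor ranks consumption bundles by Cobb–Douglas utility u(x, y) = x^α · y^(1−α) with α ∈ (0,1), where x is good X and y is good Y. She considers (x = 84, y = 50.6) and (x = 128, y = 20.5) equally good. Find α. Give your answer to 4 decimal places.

α ≈ 0.6820

The Cobb–Douglas utilities coincide, so 84^α·50.6^(1−α) = 128^α·20.5^(1−α).
Rearrange to (84/128)^α = (20.5/50.6)^(1−α) and take logs: α·-0.4212135 = (1−α)·-0.9035267.
With A = -0.4212135 and B = -0.9035267: α·A = (1−α)·B, so α = B/(A+B) = -0.9035267/-1.3247402 ≈ 0.6820.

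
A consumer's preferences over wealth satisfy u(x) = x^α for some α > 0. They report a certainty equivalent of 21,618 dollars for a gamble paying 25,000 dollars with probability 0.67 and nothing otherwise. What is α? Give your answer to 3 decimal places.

EU(lottery) = 0.67·25000^α + 0.33·0 = 0.67·25000^α.
Indifference: 21618^α = 0.67·25000^α, so (21618/25000)^α = 0.67.
Take logs: α = ln 0.67 / ln(21618/25000) ≈ 2.75527.

α ≈ 2.755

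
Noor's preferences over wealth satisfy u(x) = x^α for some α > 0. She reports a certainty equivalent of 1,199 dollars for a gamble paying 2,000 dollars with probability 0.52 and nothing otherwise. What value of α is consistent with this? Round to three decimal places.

α ≈ 1.278

EU(lottery) = 0.52·2000^α + 0.48·0 = 0.52·2000^α.
Setting u(1199) equal to that: 1199^α = 0.52·2000^α ⇒ (1199/2000)^α = 0.52.
Take logs: α = ln 0.52 / ln(1199/2000) ≈ 1.27805.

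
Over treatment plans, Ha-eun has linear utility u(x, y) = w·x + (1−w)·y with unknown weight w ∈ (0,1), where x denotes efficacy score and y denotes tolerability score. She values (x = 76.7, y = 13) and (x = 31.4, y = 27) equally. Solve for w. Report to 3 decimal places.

w = 0.236

Equating utilities: w·76.7 + (1−w)·13 = w·31.4 + (1−w)·27.
Rearranging, 45.3·w − 14·(1−w) = 0.
The marginal rate of substitution is 14/45.3, so w = 14/(45.3+14) = 0.236.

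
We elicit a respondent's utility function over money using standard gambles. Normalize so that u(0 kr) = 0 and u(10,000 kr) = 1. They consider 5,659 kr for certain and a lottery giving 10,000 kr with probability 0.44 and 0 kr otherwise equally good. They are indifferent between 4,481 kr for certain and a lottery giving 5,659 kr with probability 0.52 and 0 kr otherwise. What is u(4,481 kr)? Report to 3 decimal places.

From the first indifference, u(5,659 kr) = 0.44·u(10,000 kr) + 0.56·u(0 kr) = 0.44·1 + 0.56·0 = 0.44.
Then u(4,481 kr) = 0.52·u(5,659 kr) + 0.48·u(0 kr) = 0.52·0.44 + 0.48·0.00 = 0.2288.

0.229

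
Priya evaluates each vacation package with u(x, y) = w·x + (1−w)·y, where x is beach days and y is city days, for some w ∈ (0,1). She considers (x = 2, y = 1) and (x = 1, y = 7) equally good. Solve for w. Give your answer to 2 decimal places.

w = 0.86

u(2,1) = u(1,7) means w·2 + (1−w)·1 = w·1 + (1−w)·7.
Collecting terms: w·1 = (1−w)·6.
So w/(1−w) = 6/1 = 6.0000, giving w = 6/(1+6) = 0.86.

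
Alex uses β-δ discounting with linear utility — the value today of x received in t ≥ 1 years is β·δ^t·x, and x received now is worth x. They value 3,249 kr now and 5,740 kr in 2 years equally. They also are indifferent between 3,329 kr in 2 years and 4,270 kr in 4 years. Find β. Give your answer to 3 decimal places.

The second indifference involves only future payoffs, so β cancels: β·δ^2·3329 = β·δ^4·4270, giving δ^2 = 3329/4270 = 0.77963, so δ = 0.88296.
Substituting δ into 3249 = β·δ^2·5740: β = 3249/(4475.049) ≈ 0.726.

β ≈ 0.726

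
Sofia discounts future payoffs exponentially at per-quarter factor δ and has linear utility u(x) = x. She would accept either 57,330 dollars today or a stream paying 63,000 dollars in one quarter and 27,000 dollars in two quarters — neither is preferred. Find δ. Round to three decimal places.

δ ≈ 0.700

Equating present values: 57330 = 63000δ + 27000δ².
That is, 27000δ² + 63000δ − 57330 = 0, a quadratic in δ.
By the quadratic formula (taking the positive root), δ = (−63000 + √10160640000.00) / 54000 ≈ 0.700.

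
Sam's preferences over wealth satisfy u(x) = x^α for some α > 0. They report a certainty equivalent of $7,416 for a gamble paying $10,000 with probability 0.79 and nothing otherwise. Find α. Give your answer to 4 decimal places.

EU(lottery) = 0.79·10000^α + 0.21·0 = 0.79·10000^α.
Setting u(7416) equal to that: 7416^α = 0.79·10000^α ⇒ (7416/10000)^α = 0.79.
Take logs: α = ln 0.79 / ln(7416/10000) ≈ 0.788513.

α ≈ 0.7885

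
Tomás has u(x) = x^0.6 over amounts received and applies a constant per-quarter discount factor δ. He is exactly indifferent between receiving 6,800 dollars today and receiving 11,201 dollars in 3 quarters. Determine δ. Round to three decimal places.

δ ≈ 0.905

Equating discounted utilities: u(6800) = δ^3·u(11201) ⇒ δ^3 = u(6800)/u(11201).
Since u(x) = x^0.6, δ^3 = (6800/11201)^0.6 = 0.60709^0.6 = 0.74123.
Hence δ = (0.74123)^(1/3) = 0.90500.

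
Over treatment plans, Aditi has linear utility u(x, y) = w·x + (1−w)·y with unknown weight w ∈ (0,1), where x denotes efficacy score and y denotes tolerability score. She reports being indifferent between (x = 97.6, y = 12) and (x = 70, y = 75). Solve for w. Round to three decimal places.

w = 0.695

Indifference: w·97.6 + (1−w)·12 = w·70 + (1−w)·75.
w·(97.6−70) = (1−w)·(75−12), i.e. w·27.6 = (1−w)·63.
So w/(1−w) = 63/27.6 = 2.2826, giving w = 63/(27.6+63) = 0.695.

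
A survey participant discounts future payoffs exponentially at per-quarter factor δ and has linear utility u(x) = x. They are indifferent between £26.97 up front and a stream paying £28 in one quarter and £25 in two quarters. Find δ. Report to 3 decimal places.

The stream is worth 28δ + 25δ² today, so 28δ + 25δ² = 26.97.
So 25δ² + 28δ − 26.97 = 0.
The positive root is δ = [−28 + √(28² + 4·25·26.97)] / (2·25) = (−28 + 59.000)/50 ≈ 0.620.

δ ≈ 0.620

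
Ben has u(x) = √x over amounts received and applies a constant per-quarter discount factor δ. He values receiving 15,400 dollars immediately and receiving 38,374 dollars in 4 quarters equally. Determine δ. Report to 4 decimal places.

δ ≈ 0.8921

Indifference means u(15400) = δ^4 · u(38374), so δ^4 = u(15400)/u(38374).
With u(x) = √x: δ^4 = √15400/√38374 = √(15400/38374) = 0.63349.
Taking the 4th root: δ = 0.63349^(1/4) ≈ 0.8921.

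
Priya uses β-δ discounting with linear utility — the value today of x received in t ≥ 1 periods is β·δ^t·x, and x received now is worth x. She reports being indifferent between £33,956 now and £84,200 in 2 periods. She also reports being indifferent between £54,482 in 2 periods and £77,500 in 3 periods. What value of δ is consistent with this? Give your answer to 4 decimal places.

δ ≈ 0.7030

Both payoffs in the second observation are in the future, so β drops out: δ^2·54482 = δ^3·77500 ⇒ δ = 54482/77500 = 0.70299.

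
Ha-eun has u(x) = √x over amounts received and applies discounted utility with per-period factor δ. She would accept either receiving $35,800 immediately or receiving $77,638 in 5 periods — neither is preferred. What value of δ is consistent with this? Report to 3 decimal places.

δ ≈ 0.926

The payoff in 5 periods is discounted by δ^5, so u(35800) = δ^5·u(77638) and δ^5 = u(35800)/u(77638).
Since u(x) = √x, δ^5 = √(35800/77638) = 0.67905.
Taking the 5th root: δ = 0.67905^(1/5) ≈ 0.926.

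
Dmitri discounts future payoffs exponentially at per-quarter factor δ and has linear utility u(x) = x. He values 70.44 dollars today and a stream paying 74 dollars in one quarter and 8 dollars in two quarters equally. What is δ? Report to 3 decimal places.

The stream is worth 74δ + 8δ² today, so 74δ + 8δ² = 70.44.
Rearranged: 8δ² + 74δ − 70.44 = 0.
The positive root is δ = [−74 + √(74² + 4·8·70.44)] / (2·8) = (−74 + 87.921)/16 ≈ 0.870.

δ ≈ 0.870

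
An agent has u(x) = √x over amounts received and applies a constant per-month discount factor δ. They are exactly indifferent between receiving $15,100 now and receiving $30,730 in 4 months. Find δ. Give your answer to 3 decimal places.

δ ≈ 0.915

The payoff in 4 months is discounted by δ^4, so u(15100) = δ^4·u(30730) and δ^4 = u(15100)/u(30730).
Since u(x) = √x, δ^4 = √(15100/30730) = 0.70098.
So δ = 0.70098^(1/4) ≈ 0.915.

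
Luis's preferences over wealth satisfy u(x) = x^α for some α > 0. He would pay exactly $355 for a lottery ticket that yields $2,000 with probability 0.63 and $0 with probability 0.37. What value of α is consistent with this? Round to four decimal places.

Since u(0) = 0, the lottery's EU is 0.63·2000^α.
Equating: 355^α = 0.63·2000^α, i.e. 0.1775^α = 0.63.
α = ln(0.63) / ln(355/2000) = -0.4620355/-1.7287847 ≈ 0.2673.

α ≈ 0.2673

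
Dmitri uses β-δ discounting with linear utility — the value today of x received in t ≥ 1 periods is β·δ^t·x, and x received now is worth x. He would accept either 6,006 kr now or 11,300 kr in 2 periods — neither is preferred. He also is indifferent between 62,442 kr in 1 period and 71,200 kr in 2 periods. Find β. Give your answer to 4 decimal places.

β ≈ 0.6911

The second indifference involves only future payoffs, so β cancels: β·δ^1·62442 = β·δ^2·71200, giving δ = 62442/71200 = 0.87699.
Substituting δ into 6006 = β·δ^2·11300: β = 6006/(8691.046) ≈ 0.6911.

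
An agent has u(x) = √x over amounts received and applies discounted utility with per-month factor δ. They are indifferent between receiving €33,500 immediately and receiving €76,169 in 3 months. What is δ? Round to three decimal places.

Indifference means u(33500) = δ^3 · u(76169), so δ^3 = u(33500)/u(76169).
Since u(x) = √x, δ^3 = √(33500/76169) = 0.66318.
Taking the cube root: δ = 0.66318^(1/3) ≈ 0.872.

δ ≈ 0.872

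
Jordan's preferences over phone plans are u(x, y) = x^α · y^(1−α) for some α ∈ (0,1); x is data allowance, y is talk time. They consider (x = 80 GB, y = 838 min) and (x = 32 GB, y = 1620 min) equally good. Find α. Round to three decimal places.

Set the two utilities equal: 80^α·838^(1−α) = 32^α·1620^(1−α).
Taking logs: α·ln 80 + (1−α)·ln 838 = α·ln 32 + (1−α)·ln 1620, i.e. α·0.916291 = (1−α)·0.659163.
So α/(1−α) = (0.659163)/(0.916291) = 0.719382, and α = 0.719382/1.719382 ≈ 0.418.

α ≈ 0.418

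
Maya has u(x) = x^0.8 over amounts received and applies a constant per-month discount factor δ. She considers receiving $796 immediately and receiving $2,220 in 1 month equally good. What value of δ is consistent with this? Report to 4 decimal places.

δ ≈ 0.4402

Equating discounted utilities: u(796) = δ·u(2220) ⇒ δ = u(796)/u(2220).
With u(x) = x^0.8: δ = 796^0.8/2220^0.8 = (796/2220)^0.8 = 0.44020.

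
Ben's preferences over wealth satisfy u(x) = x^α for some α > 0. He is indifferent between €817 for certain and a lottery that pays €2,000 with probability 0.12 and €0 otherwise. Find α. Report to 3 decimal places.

EU(lottery) = 0.12·2000^α + 0.88·0 = 0.12·2000^α.
Equating: 817^α = 0.12·2000^α, i.e. 0.4085^α = 0.12.
Taking logs: α·ln(817/2000) = ln(0.12), so α = -2.120264 / -0.895263 ≈ 2.368.

α ≈ 2.368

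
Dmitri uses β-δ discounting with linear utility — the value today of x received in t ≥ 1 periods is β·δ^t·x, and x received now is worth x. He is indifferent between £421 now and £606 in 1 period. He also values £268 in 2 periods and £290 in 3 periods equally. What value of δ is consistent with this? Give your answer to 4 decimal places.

δ ≈ 0.9241

From the later pair, β·δ^2·268 = β·δ^3·290; dividing through, δ = 268/290 = 0.92414.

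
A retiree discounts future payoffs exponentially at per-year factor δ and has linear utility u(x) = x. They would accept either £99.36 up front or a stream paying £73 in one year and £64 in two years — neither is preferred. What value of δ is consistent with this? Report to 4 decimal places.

Equating present values: 99.36 = 73δ + 64δ².
Rearranged: 64δ² + 73δ − 99.36 = 0.
The positive root is δ = [−73 + √(73² + 4·64·99.36)] / (2·64) = (−73 + 175.400)/128 ≈ 0.8000.

δ ≈ 0.8000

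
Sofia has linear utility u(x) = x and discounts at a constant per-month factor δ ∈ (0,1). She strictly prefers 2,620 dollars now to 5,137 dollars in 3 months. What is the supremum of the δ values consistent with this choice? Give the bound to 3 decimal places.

δ < 0.799

The preference means 2620 > δ^3·5137.
So δ^3 < 2620/5137 = 0.51003; taking the cube root of both positive sides preserves the inequality.
δ < (2620/5137)^(1/3) ≈ 0.799.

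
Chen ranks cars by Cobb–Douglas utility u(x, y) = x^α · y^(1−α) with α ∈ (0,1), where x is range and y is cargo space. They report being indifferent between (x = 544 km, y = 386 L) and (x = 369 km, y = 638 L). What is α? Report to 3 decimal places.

Indifference: 544^α · 386^(1−α) = 369^α · 638^(1−α).
Taking logs: α·ln 544 + (1−α)·ln 386 = α·ln 369 + (1−α)·ln 638, i.e. α·0.388153 = (1−α)·0.502501.
So α/(1−α) = (0.502501)/(0.388153) = 1.294595, and α = 1.294595/2.294595 ≈ 0.564.

α ≈ 0.564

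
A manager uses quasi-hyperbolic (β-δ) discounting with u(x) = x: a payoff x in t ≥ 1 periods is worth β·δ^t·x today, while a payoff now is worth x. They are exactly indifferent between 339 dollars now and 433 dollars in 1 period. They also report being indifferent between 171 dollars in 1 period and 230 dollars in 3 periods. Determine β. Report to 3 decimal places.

β ≈ 0.908

From the later pair, β·δ^1·171 = β·δ^3·230; dividing through, δ^2 = 171/230 = 0.74348, so δ = 0.86225.
Substituting δ into 339 = β·δ·433: β = 339/(373.355) ≈ 0.908.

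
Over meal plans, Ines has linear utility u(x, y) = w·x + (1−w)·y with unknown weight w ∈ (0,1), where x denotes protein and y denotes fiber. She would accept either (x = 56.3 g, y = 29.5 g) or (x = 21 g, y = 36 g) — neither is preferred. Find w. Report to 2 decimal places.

w = 0.16

Indifference: w·56.3 + (1−w)·29.5 = w·21 + (1−w)·36.
Collecting terms: w·35.3 = (1−w)·6.5.
So w/(1−w) = 6.5/35.3 = 0.1841, giving w = 6.5/(35.3+6.5) = 0.16.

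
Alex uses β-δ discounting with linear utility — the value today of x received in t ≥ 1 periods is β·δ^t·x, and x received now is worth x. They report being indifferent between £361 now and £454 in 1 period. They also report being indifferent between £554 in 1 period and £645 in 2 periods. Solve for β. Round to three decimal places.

From the later pair, β·δ^1·554 = β·δ^2·645; dividing through, δ = 554/645 = 0.85891.
Now use the now-vs-future pair: 361 = β·δ·454 gives β = 361/(0.85891·454) ≈ 0.926.

β ≈ 0.926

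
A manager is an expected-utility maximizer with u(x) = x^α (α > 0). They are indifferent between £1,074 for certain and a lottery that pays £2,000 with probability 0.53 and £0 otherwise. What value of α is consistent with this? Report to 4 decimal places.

The lottery's expected utility is 0.53·u(2000) + 0.47·u(0) = 0.53·2000^α (since u(0) = 0 for α > 0).
Setting u(1074) equal to that: 1074^α = 0.53·2000^α ⇒ (1074/2000)^α = 0.53.
Take logs: α = ln 0.53 / ln(1074/2000) ≈ 1.021103.

α ≈ 1.0211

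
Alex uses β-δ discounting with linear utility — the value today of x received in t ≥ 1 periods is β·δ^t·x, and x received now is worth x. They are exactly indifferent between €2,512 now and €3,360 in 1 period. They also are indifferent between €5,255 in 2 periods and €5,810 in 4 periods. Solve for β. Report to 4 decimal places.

From the later pair, β·δ^2·5255 = β·δ^4·5810; dividing through, δ^2 = 5255/5810 = 0.90448, so δ = 0.95104.
Now use the now-vs-future pair: 2512 = β·δ·3360 gives β = 2512/(0.95104·3360) ≈ 0.7861.

β ≈ 0.7861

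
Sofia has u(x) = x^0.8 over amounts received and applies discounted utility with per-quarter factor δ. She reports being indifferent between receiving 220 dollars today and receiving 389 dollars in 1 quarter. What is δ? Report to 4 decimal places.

The payoff in 1 quarter is discounted by δ, so u(220) = δ·u(389) and δ = u(220)/u(389).
Since u(x) = x^0.8, δ = (220/389)^0.8 = 0.56555^0.8 = 0.63384.

δ ≈ 0.6338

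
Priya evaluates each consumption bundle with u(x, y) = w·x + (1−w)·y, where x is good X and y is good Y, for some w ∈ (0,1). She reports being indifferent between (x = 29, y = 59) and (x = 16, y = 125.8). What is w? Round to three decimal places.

Indifference: w·29 + (1−w)·59 = w·16 + (1−w)·125.8.
Collecting terms: w·13 = (1−w)·66.8.
So w/(1−w) = 66.8/13 = 5.1385, giving w = 66.8/(13+66.8) = 0.837.

w = 0.837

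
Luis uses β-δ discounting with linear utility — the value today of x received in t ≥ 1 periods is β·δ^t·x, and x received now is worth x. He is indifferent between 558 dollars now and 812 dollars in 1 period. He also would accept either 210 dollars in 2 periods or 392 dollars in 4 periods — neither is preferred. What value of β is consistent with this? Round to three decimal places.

From the later pair, β·δ^2·210 = β·δ^4·392; dividing through, δ^2 = 210/392 = 0.53571, so δ = 0.73193.
The first indifference: 558 = β·δ·812, so β = 558/(δ·812) = 558/(0.73193·812) ≈ 0.939.

β ≈ 0.939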